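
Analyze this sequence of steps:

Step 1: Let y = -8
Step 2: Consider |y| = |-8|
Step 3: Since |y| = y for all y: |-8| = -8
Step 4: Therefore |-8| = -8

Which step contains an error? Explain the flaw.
Step 3: Since |y| = y for all y: |-8| = -8

Step 3 incorrectly states that |y| = y for all y. The correct definition is |y| = y when y >= 0, and |y| = -y when y < 0. Since -8 < 0, we have |-8| = -(-8) = 8, not -8.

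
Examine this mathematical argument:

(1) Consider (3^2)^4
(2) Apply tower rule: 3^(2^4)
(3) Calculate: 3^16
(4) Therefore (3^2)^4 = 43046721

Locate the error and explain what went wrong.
Step 2: Apply tower rule: 3^(2^4)

Step 2 incorrectly states that (a^b)^c = a^(b^c). The correct rule is (a^b)^c = a^(b×c). The actual value is (3^2)^4 = 3^8 = 6561, not 3^16 = 43046721.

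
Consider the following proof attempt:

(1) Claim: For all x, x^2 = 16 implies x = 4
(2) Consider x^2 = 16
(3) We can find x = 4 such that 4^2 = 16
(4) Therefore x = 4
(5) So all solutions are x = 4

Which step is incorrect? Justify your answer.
Step 4: Therefore x = 4

Step 4 incorrectly concludes that x = 4 is the only solution. The proof shows that x = 4 is A solution (existence), but does not show it is the ONLY solution (uniqueness). In fact, x = -4 is also a solution since (-4)^2 = 16. Finding one solution doesn't prove there are no others.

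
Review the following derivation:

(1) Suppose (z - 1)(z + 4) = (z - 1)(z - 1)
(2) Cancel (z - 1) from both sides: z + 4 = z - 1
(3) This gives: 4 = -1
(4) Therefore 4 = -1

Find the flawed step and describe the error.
Step 2: Cancel (z - 1) from both sides: z + 4 = z - 1

Step 2 cancels (z - 1) from both sides. This is only valid if (z - 1) ≠ 0, i.e., z ≠ 1. When z = 1, both sides equal zero regardless of the other factors. The correct approach requires considering z = 1 as a separate case.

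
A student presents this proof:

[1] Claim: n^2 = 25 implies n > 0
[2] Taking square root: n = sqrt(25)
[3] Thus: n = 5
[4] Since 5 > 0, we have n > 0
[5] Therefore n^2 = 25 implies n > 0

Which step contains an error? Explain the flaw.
Step 2: Taking square root: n = sqrt(25)

Step 2 takes the square root and assumes the positive root only. The equation n^2 = 25 actually has two solutions: n = 5 and n = -5. The proof silently assumes n > 0 without justification, then uses this assumption to conclude n > 0, which is circular. The counterexample n = -5 shows the claim is false.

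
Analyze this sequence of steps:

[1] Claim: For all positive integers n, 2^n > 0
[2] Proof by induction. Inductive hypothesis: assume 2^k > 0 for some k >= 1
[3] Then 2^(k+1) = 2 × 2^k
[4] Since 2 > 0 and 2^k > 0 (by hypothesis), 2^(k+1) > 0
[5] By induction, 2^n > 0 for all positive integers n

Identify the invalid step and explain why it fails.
Step 5: By induction, 2^n > 0 for all positive integers n

Step 5 concludes the proof by induction, but no base case was ever established. A valid induction proof requires: (1) a base case proving 2^1 > 0, and (2) an inductive step showing IF 2^k > 0 THEN 2^(k+1) > 0. Steps 2-4 correctly establish the inductive step, but without the base case the conclusion in step 5 does not follow.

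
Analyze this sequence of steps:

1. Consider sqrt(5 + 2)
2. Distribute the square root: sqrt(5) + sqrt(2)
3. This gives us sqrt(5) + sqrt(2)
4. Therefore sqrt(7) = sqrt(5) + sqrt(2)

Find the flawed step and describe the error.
Step 2: Distribute the square root: sqrt(5) + sqrt(2)

Step 2 incorrectly 'distributes' the square root over addition. The square root function does not distribute: sqrt(a + b) ≠ sqrt(a) + sqrt(b). In fact, sqrt(5 + 2) = sqrt(7) ≈ 2.6458, while sqrt(5) + sqrt(2) ≈ 3.6503.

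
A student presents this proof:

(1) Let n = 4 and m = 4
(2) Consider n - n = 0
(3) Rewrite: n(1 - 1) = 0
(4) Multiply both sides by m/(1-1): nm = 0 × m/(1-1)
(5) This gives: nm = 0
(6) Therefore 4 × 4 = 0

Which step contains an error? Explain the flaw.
Step 4: Multiply both sides by m/(1-1): nm = 0 × m/(1-1)

Step 4 multiplies both sides by m/(1-1). However, 1-1 = 0, so this is multiplication by m/0, which is undefined. We cannot multiply by an undefined expression.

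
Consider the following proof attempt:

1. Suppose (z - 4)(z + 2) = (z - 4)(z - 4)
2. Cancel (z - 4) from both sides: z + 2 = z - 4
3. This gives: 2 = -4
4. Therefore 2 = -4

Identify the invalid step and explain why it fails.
Step 2: Cancel (z - 4) from both sides: z + 2 = z - 4

Step 2 cancels (z - 4) from both sides. This is only valid if (z - 4) ≠ 0, i.e., z ≠ 4. When z = 4, both sides equal zero regardless of the other factors. The correct approach requires considering z = 4 as a separate case.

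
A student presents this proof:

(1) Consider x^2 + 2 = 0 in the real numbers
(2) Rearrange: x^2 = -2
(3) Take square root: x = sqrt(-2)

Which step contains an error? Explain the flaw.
Step 3: Take square root: x = sqrt(-2)

Step 3 takes the square root of -2, which is negative. In the real number system, the square root of a negative number is undefined. The equation x^2 + 2 = 0 has no real solutions. Square roots of negative numbers only exist in the complex numbers.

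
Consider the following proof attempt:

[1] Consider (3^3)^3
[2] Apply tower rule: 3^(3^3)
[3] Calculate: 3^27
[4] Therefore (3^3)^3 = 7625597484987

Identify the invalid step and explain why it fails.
Step 2: Apply tower rule: 3^(3^3)

Step 2 incorrectly states that (a^b)^c = a^(b^c). The correct rule is (a^b)^c = a^(b×c). The actual value is (3^3)^3 = 3^9 = 19683, not 3^27 = 7625597484987.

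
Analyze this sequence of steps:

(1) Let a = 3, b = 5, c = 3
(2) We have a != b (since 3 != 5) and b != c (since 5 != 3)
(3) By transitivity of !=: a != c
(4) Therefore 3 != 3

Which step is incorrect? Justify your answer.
Step 3: By transitivity of !=: a != c

Step 3 incorrectly applies transitivity to the '!=' relation. Transitivity states: if a R b and b R c, then a R c. However, '!=' is not transitive. Counterexample: 3 != 5 and 5 != 3, but 3 = 3 (both equal 3). Transitivity holds for relations like <, <=, =, but not for !=.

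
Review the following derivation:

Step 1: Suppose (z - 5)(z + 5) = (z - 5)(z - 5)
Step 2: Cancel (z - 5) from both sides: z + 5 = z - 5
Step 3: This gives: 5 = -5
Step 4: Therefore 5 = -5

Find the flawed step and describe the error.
Step 2: Cancel (z - 5) from both sides: z + 5 = z - 5

Step 2 cancels (z - 5) from both sides. This is only valid if (z - 5) ≠ 0, i.e., z ≠ 5. When z = 5, both sides equal zero regardless of the other factors. The correct approach requires considering z = 5 as a separate case.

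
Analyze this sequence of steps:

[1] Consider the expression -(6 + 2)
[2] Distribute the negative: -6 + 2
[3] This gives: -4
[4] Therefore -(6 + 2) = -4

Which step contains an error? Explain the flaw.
Step 2: Distribute the negative: -6 + 2

Step 2 incorrectly distributes the negative sign. The correct distribution is -(6 + 2) = -6 - 2 = -8. The negative must be applied to both terms, not just the first. The error treats -(6 + 2) as -6 + 2, which equals -4 instead of -8.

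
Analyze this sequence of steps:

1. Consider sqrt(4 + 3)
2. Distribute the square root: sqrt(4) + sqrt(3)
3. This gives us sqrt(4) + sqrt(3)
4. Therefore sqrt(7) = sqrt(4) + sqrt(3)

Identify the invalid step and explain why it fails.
Step 2: Distribute the square root: sqrt(4) + sqrt(3)

Step 2 incorrectly 'distributes' the square root over addition. The square root function does not distribute: sqrt(a + b) ≠ sqrt(a) + sqrt(b). In fact, sqrt(4 + 3) = sqrt(7) ≈ 2.6458, while sqrt(4) + sqrt(3) ≈ 3.7321.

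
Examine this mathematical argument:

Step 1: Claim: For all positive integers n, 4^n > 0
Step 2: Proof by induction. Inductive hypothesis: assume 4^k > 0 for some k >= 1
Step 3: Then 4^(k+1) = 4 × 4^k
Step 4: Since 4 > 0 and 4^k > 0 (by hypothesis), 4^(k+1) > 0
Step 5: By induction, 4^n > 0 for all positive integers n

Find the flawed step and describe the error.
Step 5: By induction, 4^n > 0 for all positive integers n

Step 5 concludes the proof by induction, but no base case was ever established. A valid induction proof requires: (1) a base case proving 4^1 > 0, and (2) an inductive step showing IF 4^k > 0 THEN 4^(k+1) > 0. Steps 2-4 correctly establish the inductive step, but without the base case the conclusion in step 5 does not follow.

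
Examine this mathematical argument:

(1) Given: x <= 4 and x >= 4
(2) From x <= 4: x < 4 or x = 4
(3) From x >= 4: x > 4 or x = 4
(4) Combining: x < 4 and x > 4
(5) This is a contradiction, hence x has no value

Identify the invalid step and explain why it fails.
Step 4: Combining: x < 4 and x > 4

Step 4 incorrectly combines the conditions. From x <= 4 and x >= 4, the intersection is x = 4. The error treats the 'or' cases as 'and' requirements. The correct conclusion is that x = 4 is the unique solution, not that no solution exists.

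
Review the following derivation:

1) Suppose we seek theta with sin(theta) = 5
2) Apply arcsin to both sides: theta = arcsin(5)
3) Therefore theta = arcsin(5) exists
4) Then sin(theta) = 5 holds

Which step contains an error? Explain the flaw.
Step 2: Apply arcsin to both sides: theta = arcsin(5)

Step 2 applies arcsin to 5. However, arcsin(x) is only defined for x in [-1, 1] because sin(theta) can only produce values in that range. Since |5| > 1, arcsin(5) is undefined. There is no angle whose sine equals 5.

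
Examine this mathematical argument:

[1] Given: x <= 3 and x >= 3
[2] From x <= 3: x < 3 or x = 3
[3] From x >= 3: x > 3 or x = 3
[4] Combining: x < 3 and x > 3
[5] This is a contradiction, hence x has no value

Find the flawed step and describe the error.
Step 4: Combining: x < 3 and x > 3

Step 4 incorrectly combines the conditions. From x <= 3 and x >= 3, the intersection is x = 3. The error treats the 'or' cases as 'and' requirements. The correct conclusion is that x = 3 is the unique solution, not that no solution exists.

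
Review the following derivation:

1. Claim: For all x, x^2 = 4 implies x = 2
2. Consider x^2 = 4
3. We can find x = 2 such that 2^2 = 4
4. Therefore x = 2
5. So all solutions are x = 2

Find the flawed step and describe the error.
Step 4: Therefore x = 2

Step 4 incorrectly concludes that x = 2 is the only solution. The proof shows that x = 2 is A solution (existence), but does not show it is the ONLY solution (uniqueness). In fact, x = -2 is also a solution since (-2)^2 = 4. Finding one solution doesn't prove there are no others.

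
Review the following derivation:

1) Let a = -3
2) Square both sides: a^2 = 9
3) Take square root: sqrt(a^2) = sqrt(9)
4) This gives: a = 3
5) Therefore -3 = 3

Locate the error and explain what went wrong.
Step 4: This gives: a = 3

Step 4 incorrectly states that sqrt(a^2) = a. The correct identity is sqrt(a^2) = |a|. Since a = -3 < 0, we have sqrt(a^2) = |-3| = 3, not a = -3.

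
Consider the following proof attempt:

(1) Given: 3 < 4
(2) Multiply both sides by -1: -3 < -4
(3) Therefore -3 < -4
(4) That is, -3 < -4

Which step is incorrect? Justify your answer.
Step 2: Multiply both sides by -1: -3 < -4

Step 2 multiplies both sides by -1 but fails to reverse the inequality sign. When multiplying (or dividing) an inequality by a negative number, the direction must be reversed. Since 3 < 4, we should get -3 > -4, i.e., -3 > -4.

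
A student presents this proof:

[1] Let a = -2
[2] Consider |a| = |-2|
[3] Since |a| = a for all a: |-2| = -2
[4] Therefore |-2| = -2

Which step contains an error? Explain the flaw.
Step 3: Since |a| = a for all a: |-2| = -2

Step 3 incorrectly states that |a| = a for all a. The correct definition is |a| = a when a >= 0, and |a| = -a when a < 0. Since -2 < 0, we have |-2| = -(-2) = 2, not -2.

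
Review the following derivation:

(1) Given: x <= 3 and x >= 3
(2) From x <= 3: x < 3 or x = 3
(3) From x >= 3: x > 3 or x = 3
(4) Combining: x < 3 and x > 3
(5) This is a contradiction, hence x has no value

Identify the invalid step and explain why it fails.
Step 4: Combining: x < 3 and x > 3

Step 4 incorrectly combines the conditions. From x <= 3 and x >= 3, the intersection is x = 3. The error treats the 'or' cases as 'and' requirements. The correct conclusion is that x = 3 is the unique solution, not that no solution exists.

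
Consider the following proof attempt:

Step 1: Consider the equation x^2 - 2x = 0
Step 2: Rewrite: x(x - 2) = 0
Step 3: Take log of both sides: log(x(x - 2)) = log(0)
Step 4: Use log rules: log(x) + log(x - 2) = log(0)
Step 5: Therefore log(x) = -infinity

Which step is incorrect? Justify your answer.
Step 3: Take log of both sides: log(x(x - 2)) = log(0)

Step 3 takes the logarithm of both sides, resulting in log(0) on the right side. The logarithm is only defined for positive numbers; log(0) is undefined (approaches negative infinity). This operation is invalid.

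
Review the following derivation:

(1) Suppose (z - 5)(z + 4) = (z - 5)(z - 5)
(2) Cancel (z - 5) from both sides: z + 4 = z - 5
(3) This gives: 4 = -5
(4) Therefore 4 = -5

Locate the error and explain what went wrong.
Step 2: Cancel (z - 5) from both sides: z + 4 = z - 5

Step 2 cancels (z - 5) from both sides. This is only valid if (z - 5) ≠ 0, i.e., z ≠ 5. When z = 5, both sides equal zero regardless of the other factors. The correct approach requires considering z = 5 as a separate case.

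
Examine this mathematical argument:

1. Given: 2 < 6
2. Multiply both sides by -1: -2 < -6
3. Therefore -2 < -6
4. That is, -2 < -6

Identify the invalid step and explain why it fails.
Step 2: Multiply both sides by -1: -2 < -6

Step 2 multiplies both sides by -1 but fails to reverse the inequality sign. When multiplying (or dividing) an inequality by a negative number, the direction must be reversed. Since 2 < 6, we should get -2 > -6, i.e., -2 > -6.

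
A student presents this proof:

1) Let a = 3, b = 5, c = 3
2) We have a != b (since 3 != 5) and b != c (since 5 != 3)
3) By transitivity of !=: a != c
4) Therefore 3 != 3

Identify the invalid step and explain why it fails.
Step 3: By transitivity of !=: a != c

Step 3 incorrectly applies transitivity to the '!=' relation. Transitivity states: if a R b and b R c, then a R c. However, '!=' is not transitive. Counterexample: 3 != 5 and 5 != 3, but 3 = 3 (both equal 3). Transitivity holds for relations like <, <=, =, but not for !=.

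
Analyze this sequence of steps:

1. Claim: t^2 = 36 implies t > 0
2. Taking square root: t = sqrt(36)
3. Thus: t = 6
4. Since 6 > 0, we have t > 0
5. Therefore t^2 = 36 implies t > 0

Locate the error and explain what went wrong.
Step 2: Taking square root: t = sqrt(36)

Step 2 takes the square root and assumes the positive root only. The equation t^2 = 36 actually has two solutions: t = 6 and t = -6. The proof silently assumes t > 0 without justification, then uses this assumption to conclude t > 0, which is circular. The counterexample t = -6 shows the claim is false.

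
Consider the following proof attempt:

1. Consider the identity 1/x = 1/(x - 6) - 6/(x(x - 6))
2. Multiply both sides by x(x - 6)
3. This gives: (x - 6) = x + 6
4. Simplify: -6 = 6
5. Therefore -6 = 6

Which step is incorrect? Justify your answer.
Step 3: This gives: (x - 6) = x + 6

Step 3 makes a sign error when clearing denominators. Multiplying -6/(x(x - 6)) by x(x - 6) gives -6, not +6. The correct result is (x - 6) = x - 6, which is trivially true, not (x - 6) = x + 6. (Step 1 is a valid identity: 1/(x - 6) - 6/(x(x - 6)) = (x - 6)/(x(x - 6)) = 1/x.)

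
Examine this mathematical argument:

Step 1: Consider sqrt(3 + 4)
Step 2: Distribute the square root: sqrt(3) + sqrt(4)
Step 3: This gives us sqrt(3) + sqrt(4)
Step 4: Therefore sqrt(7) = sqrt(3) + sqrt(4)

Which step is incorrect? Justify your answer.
Step 2: Distribute the square root: sqrt(3) + sqrt(4)

Step 2 incorrectly 'distributes' the square root over addition. The square root function does not distribute: sqrt(a + b) ≠ sqrt(a) + sqrt(b). In fact, sqrt(3 + 4) = sqrt(7) ≈ 2.6458, while sqrt(3) + sqrt(4) ≈ 3.7321.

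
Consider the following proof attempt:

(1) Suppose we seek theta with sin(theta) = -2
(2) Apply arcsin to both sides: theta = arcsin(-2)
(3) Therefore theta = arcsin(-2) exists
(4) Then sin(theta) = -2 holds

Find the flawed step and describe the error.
Step 2: Apply arcsin to both sides: theta = arcsin(-2)

Step 2 applies arcsin to -2. However, arcsin(x) is only defined for x in [-1, 1] because sin(theta) can only produce values in that range. Since |-2| > 1, arcsin(-2) is undefined. There is no angle whose sine equals -2.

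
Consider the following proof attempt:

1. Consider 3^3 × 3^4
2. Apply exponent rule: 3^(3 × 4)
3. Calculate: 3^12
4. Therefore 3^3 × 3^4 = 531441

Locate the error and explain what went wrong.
Step 2: Apply exponent rule: 3^(3 × 4)

Step 2 incorrectly states that a^b × a^c = a^(b×c). The correct rule is a^b × a^c = a^(b+c). The actual value is 3^3 × 3^4 = 3^7 = 2187, not 3^12 = 531441.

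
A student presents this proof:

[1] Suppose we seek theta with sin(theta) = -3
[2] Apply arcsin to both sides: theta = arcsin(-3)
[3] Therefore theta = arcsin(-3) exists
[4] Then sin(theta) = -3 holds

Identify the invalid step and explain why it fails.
Step 2: Apply arcsin to both sides: theta = arcsin(-3)

Step 2 applies arcsin to -3. However, arcsin(x) is only defined for x in [-1, 1] because sin(theta) can only produce values in that range. Since |-3| > 1, arcsin(-3) is undefined. There is no angle whose sine equals -3.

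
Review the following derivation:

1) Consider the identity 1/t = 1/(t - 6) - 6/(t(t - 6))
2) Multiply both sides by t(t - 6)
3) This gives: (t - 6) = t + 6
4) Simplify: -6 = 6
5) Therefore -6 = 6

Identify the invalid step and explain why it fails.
Step 3: This gives: (t - 6) = t + 6

Step 3 makes a sign error when clearing denominators. Multiplying -6/(t(t - 6)) by t(t - 6) gives -6, not +6. The correct result is (t - 6) = t - 6, which is trivially true, not (t - 6) = t + 6. (Step 1 is a valid identity: 1/(t - 6) - 6/(t(t - 6)) = (t - 6)/(t(t - 6)) = 1/t.)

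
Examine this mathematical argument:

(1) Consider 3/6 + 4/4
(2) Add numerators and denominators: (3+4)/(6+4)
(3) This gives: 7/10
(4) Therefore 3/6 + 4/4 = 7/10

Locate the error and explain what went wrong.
Step 2: Add numerators and denominators: (3+4)/(6+4)

Step 2 incorrectly adds fractions by separately adding numerators and denominators. This is wrong. The correct method requires a common denominator: 3/6 + 4/4 = (3×4 + 4×6)/(6×4) = 36/24 = 3/2. The method used gives 7/10, which is different.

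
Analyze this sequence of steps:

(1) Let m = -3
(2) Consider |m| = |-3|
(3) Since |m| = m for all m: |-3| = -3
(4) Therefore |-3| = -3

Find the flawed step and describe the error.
Step 3: Since |m| = m for all m: |-3| = -3

Step 3 incorrectly states that |m| = m for all m. The correct definition is |m| = m when m >= 0, and |m| = -m when m < 0. Since -3 < 0, we have |-3| = -(-3) = 3, not -3.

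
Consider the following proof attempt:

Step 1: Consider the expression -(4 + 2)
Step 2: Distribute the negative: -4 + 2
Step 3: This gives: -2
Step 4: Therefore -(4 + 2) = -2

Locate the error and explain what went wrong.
Step 2: Distribute the negative: -4 + 2

Step 2 incorrectly distributes the negative sign. The correct distribution is -(4 + 2) = -4 - 2 = -6. The negative must be applied to both terms, not just the first. The error treats -(4 + 2) as -4 + 2, which equals -2 instead of -6.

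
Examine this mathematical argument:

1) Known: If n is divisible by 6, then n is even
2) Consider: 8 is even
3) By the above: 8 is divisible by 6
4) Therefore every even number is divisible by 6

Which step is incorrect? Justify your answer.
Step 3: By the above: 8 is divisible by 6

Step 3 commits the fallacy of affirming the consequent. The known fact 'divisible by 6 → even' does NOT imply 'even → divisible by 6'. That would be the converse, which is false. For example, 8 is even but 8 ÷ 6 = 1.33, which is not an integer.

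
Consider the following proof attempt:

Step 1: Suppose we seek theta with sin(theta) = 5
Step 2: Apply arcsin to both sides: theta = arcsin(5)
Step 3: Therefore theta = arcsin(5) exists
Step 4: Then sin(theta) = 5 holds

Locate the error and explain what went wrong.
Step 2: Apply arcsin to both sides: theta = arcsin(5)

Step 2 applies arcsin to 5. However, arcsin(x) is only defined for x in [-1, 1] because sin(theta) can only produce values in that range. Since |5| > 1, arcsin(5) is undefined. There is no angle whose sine equals 5.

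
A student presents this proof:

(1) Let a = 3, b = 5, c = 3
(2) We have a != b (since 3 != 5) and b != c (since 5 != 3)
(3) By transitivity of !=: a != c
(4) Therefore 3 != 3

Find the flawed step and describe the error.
Step 3: By transitivity of !=: a != c

Step 3 incorrectly applies transitivity to the '!=' relation. Transitivity states: if a R b and b R c, then a R c. However, '!=' is not transitive. Counterexample: 3 != 5 and 5 != 3, but 3 = 3 (both equal 3). Transitivity holds for relations like <, <=, =, but not for !=.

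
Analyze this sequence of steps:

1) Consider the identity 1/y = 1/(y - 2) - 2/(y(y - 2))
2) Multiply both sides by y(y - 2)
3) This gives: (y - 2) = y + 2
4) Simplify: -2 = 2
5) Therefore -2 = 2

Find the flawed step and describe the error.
Step 3: This gives: (y - 2) = y + 2

Step 3 makes a sign error when clearing denominators. Multiplying -2/(y(y - 2)) by y(y - 2) gives -2, not +2. The correct result is (y - 2) = y - 2, which is trivially true, not (y - 2) = y + 2. (Step 1 is a valid identity: 1/(y - 2) - 2/(y(y - 2)) = (y - 2)/(y(y - 2)) = 1/y.)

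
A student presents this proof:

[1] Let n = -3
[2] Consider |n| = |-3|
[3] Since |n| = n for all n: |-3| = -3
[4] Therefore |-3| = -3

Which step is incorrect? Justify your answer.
Step 3: Since |n| = n for all n: |-3| = -3

Step 3 incorrectly states that |n| = n for all n. The correct definition is |n| = n when n >= 0, and |n| = -n when n < 0. Since -3 < 0, we have |-3| = -(-3) = 3, not -3.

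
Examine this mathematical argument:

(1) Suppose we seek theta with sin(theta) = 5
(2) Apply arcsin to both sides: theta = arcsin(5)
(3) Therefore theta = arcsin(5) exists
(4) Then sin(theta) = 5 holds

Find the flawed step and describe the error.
Step 2: Apply arcsin to both sides: theta = arcsin(5)

Step 2 applies arcsin to 5. However, arcsin(x) is only defined for x in [-1, 1] because sin(theta) can only produce values in that range. Since |5| > 1, arcsin(5) is undefined. There is no angle whose sine equals 5.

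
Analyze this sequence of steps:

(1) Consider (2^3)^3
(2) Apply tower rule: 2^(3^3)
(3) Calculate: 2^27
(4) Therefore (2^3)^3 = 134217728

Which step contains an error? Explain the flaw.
Step 2: Apply tower rule: 2^(3^3)

Step 2 incorrectly states that (a^b)^c = a^(b^c). The correct rule is (a^b)^c = a^(b×c). The actual value is (2^3)^3 = 2^9 = 512, not 2^27 = 134217728.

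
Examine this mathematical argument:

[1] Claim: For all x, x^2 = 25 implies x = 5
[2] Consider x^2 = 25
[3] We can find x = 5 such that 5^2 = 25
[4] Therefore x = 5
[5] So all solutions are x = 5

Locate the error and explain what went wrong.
Step 4: Therefore x = 5

Step 4 incorrectly concludes that x = 5 is the only solution. The proof shows that x = 5 is A solution (existence), but does not show it is the ONLY solution (uniqueness). In fact, x = -5 is also a solution since (-5)^2 = 25. Finding one solution doesn't prove there are no others.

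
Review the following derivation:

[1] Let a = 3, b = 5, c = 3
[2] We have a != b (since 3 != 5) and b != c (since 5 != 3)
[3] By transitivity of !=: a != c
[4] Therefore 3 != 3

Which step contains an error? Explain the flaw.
Step 3: By transitivity of !=: a != c

Step 3 incorrectly applies transitivity to the '!=' relation. Transitivity states: if a R b and b R c, then a R c. However, '!=' is not transitive. Counterexample: 3 != 5 and 5 != 3, but 3 = 3 (both equal 3). Transitivity holds for relations like <, <=, =, but not for !=.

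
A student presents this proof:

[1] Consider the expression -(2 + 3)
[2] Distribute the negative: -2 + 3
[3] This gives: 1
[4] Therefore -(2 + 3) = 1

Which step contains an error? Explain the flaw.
Step 2: Distribute the negative: -2 + 3

Step 2 incorrectly distributes the negative sign. The correct distribution is -(2 + 3) = -2 - 3 = -5. The negative must be applied to both terms, not just the first. The error treats -(2 + 3) as -2 + 3, which equals 1 instead of -5.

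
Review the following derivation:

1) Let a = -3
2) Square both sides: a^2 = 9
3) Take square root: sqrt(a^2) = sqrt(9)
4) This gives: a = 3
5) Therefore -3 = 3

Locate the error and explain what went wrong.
Step 4: This gives: a = 3

Step 4 incorrectly states that sqrt(a^2) = a. The correct identity is sqrt(a^2) = |a|. Since a = -3 < 0, we have sqrt(a^2) = |-3| = 3, not a = -3.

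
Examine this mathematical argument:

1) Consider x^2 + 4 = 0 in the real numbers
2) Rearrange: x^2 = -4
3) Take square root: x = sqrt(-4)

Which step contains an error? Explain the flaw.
Step 3: Take square root: x = sqrt(-4)

Step 3 takes the square root of -4, which is negative. In the real number system, the square root of a negative number is undefined. The equation x^2 + 4 = 0 has no real solutions. Square roots of negative numbers only exist in the complex numbers.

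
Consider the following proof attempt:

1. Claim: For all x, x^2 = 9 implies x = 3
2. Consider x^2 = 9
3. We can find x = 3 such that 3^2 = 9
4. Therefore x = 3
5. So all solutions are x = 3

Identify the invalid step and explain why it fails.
Step 4: Therefore x = 3

Step 4 incorrectly concludes that x = 3 is the only solution. The proof shows that x = 3 is A solution (existence), but does not show it is the ONLY solution (uniqueness). In fact, x = -3 is also a solution since (-3)^2 = 9. Finding one solution doesn't prove there are no others.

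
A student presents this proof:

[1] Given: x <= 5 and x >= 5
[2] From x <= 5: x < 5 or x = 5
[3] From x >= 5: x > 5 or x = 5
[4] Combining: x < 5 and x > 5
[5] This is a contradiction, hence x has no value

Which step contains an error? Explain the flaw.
Step 4: Combining: x < 5 and x > 5

Step 4 incorrectly combines the conditions. From x <= 5 and x >= 5, the intersection is x = 5. The error treats the 'or' cases as 'and' requirements. The correct conclusion is that x = 5 is the unique solution, not that no solution exists.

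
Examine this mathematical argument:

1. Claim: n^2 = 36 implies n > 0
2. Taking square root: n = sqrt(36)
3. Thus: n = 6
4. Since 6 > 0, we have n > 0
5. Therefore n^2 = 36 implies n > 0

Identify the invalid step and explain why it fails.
Step 2: Taking square root: n = sqrt(36)

Step 2 takes the square root and assumes the positive root only. The equation n^2 = 36 actually has two solutions: n = 6 and n = -6. The proof silently assumes n > 0 without justification, then uses this assumption to conclude n > 0, which is circular. The counterexample n = -6 shows the claim is false.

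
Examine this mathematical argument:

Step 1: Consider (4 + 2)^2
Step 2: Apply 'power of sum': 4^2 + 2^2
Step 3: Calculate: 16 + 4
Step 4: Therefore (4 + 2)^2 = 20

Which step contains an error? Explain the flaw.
Step 2: Apply 'power of sum': 4^2 + 2^2

Step 2 incorrectly applies a non-existent rule '(a+b)^n = a^n + b^n'. This is false in general. The correct expansion uses the binomial theorem. The actual value is (4 + 2)^2 = 6^2 = 36, not 20.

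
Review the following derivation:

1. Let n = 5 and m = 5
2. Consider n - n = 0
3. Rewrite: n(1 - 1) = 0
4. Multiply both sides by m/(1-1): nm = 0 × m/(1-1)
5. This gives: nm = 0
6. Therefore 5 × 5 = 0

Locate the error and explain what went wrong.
Step 4: Multiply both sides by m/(1-1): nm = 0 × m/(1-1)

Step 4 multiplies both sides by m/(1-1). However, 1-1 = 0, so this is multiplication by m/0, which is undefined. We cannot multiply by an undefined expression.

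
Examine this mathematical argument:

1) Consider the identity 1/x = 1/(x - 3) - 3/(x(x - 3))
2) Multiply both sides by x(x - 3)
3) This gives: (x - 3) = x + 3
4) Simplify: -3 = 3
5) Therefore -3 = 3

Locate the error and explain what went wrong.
Step 3: This gives: (x - 3) = x + 3

Step 3 makes a sign error when clearing denominators. Multiplying -3/(x(x - 3)) by x(x - 3) gives -3, not +3. The correct result is (x - 3) = x - 3, which is trivially true, not (x - 3) = x + 3. (Step 1 is a valid identity: 1/(x - 3) - 3/(x(x - 3)) = (x - 3)/(x(x - 3)) = 1/x.)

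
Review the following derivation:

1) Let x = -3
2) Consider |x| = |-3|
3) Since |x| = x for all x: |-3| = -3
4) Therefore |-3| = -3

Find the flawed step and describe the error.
Step 3: Since |x| = x for all x: |-3| = -3

Step 3 incorrectly states that |x| = x for all x. The correct definition is |x| = x when x >= 0, and |x| = -x when x < 0. Since -3 < 0, we have |-3| = -(-3) = 3, not -3.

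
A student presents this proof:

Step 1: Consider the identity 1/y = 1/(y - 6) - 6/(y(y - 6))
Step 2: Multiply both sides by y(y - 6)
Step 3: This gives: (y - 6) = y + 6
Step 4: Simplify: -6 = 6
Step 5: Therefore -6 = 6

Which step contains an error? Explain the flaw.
Step 3: This gives: (y - 6) = y + 6

Step 3 makes a sign error when clearing denominators. Multiplying -6/(y(y - 6)) by y(y - 6) gives -6, not +6. The correct result is (y - 6) = y - 6, which is trivially true, not (y - 6) = y + 6. (Step 1 is a valid identity: 1/(y - 6) - 6/(y(y - 6)) = (y - 6)/(y(y - 6)) = 1/y.)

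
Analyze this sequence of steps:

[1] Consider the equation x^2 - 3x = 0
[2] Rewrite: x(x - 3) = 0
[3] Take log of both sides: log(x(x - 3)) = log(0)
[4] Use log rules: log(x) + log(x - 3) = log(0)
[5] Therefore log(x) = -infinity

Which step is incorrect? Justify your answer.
Step 3: Take log of both sides: log(x(x - 3)) = log(0)

Step 3 takes the logarithm of both sides, resulting in log(0) on the right side. The logarithm is only defined for positive numbers; log(0) is undefined (approaches negative infinity). This operation is invalid.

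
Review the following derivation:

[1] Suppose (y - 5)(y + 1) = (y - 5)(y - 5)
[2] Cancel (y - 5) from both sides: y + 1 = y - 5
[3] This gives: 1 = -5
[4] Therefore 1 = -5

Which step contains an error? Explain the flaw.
Step 2: Cancel (y - 5) from both sides: y + 1 = y - 5

Step 2 cancels (y - 5) from both sides. This is only valid if (y - 5) ≠ 0, i.e., y ≠ 5. When y = 5, both sides equal zero regardless of the other factors. The correct approach requires considering y = 5 as a separate case.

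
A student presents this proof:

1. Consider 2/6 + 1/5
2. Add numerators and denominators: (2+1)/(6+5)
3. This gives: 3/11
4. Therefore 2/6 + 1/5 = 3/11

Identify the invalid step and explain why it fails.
Step 2: Add numerators and denominators: (2+1)/(6+5)

Step 2 incorrectly adds fractions by separately adding numerators and denominators. This is wrong. The correct method requires a common denominator: 2/6 + 1/5 = (2×5 + 1×6)/(6×5) = 16/30 = 8/15. The method used gives 3/11, which is different.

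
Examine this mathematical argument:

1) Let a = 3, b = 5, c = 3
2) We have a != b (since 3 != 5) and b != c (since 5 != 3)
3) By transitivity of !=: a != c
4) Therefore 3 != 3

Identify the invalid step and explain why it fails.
Step 3: By transitivity of !=: a != c

Step 3 incorrectly applies transitivity to the '!=' relation. Transitivity states: if a R b and b R c, then a R c. However, '!=' is not transitive. Counterexample: 3 != 5 and 5 != 3, but 3 = 3 (both equal 3). Transitivity holds for relations like <, <=, =, but not for !=.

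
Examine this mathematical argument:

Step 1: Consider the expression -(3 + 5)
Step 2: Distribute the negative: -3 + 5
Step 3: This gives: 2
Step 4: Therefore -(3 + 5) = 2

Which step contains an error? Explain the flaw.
Step 2: Distribute the negative: -3 + 5

Step 2 incorrectly distributes the negative sign. The correct distribution is -(3 + 5) = -3 - 5 = -8. The negative must be applied to both terms, not just the first. The error treats -(3 + 5) as -3 + 5, which equals 2 instead of -8.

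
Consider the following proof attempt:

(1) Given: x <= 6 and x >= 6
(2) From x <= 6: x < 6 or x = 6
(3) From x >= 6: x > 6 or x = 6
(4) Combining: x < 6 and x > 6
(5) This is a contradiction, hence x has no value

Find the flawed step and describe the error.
Step 4: Combining: x < 6 and x > 6

Step 4 incorrectly combines the conditions. From x <= 6 and x >= 6, the intersection is x = 6. The error treats the 'or' cases as 'and' requirements. The correct conclusion is that x = 6 is the unique solution, not that no solution exists.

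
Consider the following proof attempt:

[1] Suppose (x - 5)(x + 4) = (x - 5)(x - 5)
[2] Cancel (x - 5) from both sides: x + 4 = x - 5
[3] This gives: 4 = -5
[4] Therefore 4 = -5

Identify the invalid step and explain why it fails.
Step 2: Cancel (x - 5) from both sides: x + 4 = x - 5

Step 2 cancels (x - 5) from both sides. This is only valid if (x - 5) ≠ 0, i.e., x ≠ 5. When x = 5, both sides equal zero regardless of the other factors. The correct approach requires considering x = 5 as a separate case.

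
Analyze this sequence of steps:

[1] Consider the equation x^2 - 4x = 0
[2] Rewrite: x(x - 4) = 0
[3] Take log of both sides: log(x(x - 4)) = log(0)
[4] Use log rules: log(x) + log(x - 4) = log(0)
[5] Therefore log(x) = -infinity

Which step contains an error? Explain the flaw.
Step 3: Take log of both sides: log(x(x - 4)) = log(0)

Step 3 takes the logarithm of both sides, resulting in log(0) on the right side. The logarithm is only defined for positive numbers; log(0) is undefined (approaches negative infinity). This operation is invalid.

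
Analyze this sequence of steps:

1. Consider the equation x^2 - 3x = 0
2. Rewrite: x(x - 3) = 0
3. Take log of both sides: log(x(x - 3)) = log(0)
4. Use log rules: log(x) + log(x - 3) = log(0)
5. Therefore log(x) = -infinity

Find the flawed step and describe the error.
Step 3: Take log of both sides: log(x(x - 3)) = log(0)

Step 3 takes the logarithm of both sides, resulting in log(0) on the right side. The logarithm is only defined for positive numbers; log(0) is undefined (approaches negative infinity). This operation is invalid.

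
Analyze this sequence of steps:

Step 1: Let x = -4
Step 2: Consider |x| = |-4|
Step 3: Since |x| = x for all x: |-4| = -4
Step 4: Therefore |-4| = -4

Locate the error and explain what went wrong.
Step 3: Since |x| = x for all x: |-4| = -4

Step 3 incorrectly states that |x| = x for all x. The correct definition is |x| = x when x >= 0, and |x| = -x when x < 0. Since -4 < 0, we have |-4| = -(-4) = 4, not -4.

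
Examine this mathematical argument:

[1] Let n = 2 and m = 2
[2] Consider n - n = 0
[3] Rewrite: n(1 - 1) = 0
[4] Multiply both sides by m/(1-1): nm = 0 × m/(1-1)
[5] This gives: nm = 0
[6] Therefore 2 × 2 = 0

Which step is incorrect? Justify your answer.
Step 4: Multiply both sides by m/(1-1): nm = 0 × m/(1-1)

Step 4 multiplies both sides by m/(1-1). However, 1-1 = 0, so this is multiplication by m/0, which is undefined. We cannot multiply by an undefined expression.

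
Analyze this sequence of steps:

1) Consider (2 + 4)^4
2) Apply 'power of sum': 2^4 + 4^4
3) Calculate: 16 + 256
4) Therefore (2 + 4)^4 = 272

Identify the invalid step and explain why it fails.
Step 2: Apply 'power of sum': 2^4 + 4^4

Step 2 incorrectly applies a non-existent rule '(a+b)^n = a^n + b^n'. This is false in general. The correct expansion uses the binomial theorem. The actual value is (2 + 4)^4 = 6^4 = 1296, not 272.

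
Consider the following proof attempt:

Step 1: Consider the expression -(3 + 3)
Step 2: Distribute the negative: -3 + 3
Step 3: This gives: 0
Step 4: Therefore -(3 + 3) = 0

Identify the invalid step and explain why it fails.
Step 2: Distribute the negative: -3 + 3

Step 2 incorrectly distributes the negative sign. The correct distribution is -(3 + 3) = -3 - 3 = -6. The negative must be applied to both terms, not just the first. The error treats -(3 + 3) as -3 + 3, which equals 0 instead of -6.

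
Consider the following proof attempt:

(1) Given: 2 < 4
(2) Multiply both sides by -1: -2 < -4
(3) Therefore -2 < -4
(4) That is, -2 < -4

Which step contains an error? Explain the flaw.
Step 2: Multiply both sides by -1: -2 < -4

Step 2 multiplies both sides by -1 but fails to reverse the inequality sign. When multiplying (or dividing) an inequality by a negative number, the direction must be reversed. Since 2 < 4, we should get -2 > -4, i.e., -2 > -4.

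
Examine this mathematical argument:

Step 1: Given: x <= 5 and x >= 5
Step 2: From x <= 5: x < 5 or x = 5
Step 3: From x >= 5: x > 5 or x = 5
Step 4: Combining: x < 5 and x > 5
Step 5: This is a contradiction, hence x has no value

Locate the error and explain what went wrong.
Step 4: Combining: x < 5 and x > 5

Step 4 incorrectly combines the conditions. From x <= 5 and x >= 5, the intersection is x = 5. The error treats the 'or' cases as 'and' requirements. The correct conclusion is that x = 5 is the unique solution, not that no solution exists.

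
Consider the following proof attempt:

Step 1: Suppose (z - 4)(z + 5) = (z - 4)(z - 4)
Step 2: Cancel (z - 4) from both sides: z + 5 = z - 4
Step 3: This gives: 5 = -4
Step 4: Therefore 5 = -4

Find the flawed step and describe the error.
Step 2: Cancel (z - 4) from both sides: z + 5 = z - 4

Step 2 cancels (z - 4) from both sides. This is only valid if (z - 4) ≠ 0, i.e., z ≠ 4. When z = 4, both sides equal zero regardless of the other factors. The correct approach requires considering z = 4 as a separate case.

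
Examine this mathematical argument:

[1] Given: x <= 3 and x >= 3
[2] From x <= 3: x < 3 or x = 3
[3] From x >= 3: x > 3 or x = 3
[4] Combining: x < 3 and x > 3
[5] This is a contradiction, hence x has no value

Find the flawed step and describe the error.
Step 4: Combining: x < 3 and x > 3

Step 4 incorrectly combines the conditions. From x <= 3 and x >= 3, the intersection is x = 3. The error treats the 'or' cases as 'and' requirements. The correct conclusion is that x = 3 is the unique solution, not that no solution exists.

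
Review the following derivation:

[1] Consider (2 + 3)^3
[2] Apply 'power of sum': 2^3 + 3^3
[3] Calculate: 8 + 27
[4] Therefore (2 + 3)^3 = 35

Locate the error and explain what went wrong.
Step 2: Apply 'power of sum': 2^3 + 3^3

Step 2 incorrectly applies a non-existent rule '(a+b)^n = a^n + b^n'. This is false in general. The correct expansion uses the binomial theorem. The actual value is (2 + 3)^3 = 5^3 = 125, not 35.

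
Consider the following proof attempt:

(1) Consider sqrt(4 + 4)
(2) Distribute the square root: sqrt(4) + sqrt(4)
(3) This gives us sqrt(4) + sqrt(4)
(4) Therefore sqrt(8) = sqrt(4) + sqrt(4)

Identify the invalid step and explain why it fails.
Step 2: Distribute the square root: sqrt(4) + sqrt(4)

Step 2 incorrectly 'distributes' the square root over addition. The square root function does not distribute: sqrt(a + b) ≠ sqrt(a) + sqrt(b). In fact, sqrt(4 + 4) = sqrt(8) ≈ 2.8284, while sqrt(4) + sqrt(4) ≈ 4.0000.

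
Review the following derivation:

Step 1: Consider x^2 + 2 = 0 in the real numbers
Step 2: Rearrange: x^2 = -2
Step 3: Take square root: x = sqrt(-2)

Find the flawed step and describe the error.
Step 3: Take square root: x = sqrt(-2)

Step 3 takes the square root of -2, which is negative. In the real number system, the square root of a negative number is undefined. The equation x^2 + 2 = 0 has no real solutions. Square roots of negative numbers only exist in the complex numbers.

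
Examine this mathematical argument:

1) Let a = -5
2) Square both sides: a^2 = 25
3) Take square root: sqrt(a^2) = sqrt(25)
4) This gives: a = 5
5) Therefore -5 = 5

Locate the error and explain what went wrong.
Step 4: This gives: a = 5

Step 4 incorrectly states that sqrt(a^2) = a. The correct identity is sqrt(a^2) = |a|. Since a = -5 < 0, we have sqrt(a^2) = |-5| = 5, not a = -5.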